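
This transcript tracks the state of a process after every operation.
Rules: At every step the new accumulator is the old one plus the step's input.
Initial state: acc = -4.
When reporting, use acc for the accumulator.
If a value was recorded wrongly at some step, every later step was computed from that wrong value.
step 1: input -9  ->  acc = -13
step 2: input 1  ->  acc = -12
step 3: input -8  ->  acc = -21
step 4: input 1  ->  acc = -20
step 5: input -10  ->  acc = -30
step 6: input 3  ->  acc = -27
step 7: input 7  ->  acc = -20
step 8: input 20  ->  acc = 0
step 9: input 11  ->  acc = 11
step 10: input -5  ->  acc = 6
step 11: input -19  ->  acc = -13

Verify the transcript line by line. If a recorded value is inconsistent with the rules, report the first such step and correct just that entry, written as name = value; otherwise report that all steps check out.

step 3, acc = -20

Recomputing the run from the initial state:
step 1: acc = -13
step 2: acc = -12
step 3: acc = -20
step 4: acc = -19
step 5: acc = -29
step 6: acc = -26
step 7: acc = -19
step 8: acc = 1
step 9: acc = 12
step 10: acc = 7
step 11: acc = -12
The first disagreement with the transcript is at step 3, where the value should be acc = -20.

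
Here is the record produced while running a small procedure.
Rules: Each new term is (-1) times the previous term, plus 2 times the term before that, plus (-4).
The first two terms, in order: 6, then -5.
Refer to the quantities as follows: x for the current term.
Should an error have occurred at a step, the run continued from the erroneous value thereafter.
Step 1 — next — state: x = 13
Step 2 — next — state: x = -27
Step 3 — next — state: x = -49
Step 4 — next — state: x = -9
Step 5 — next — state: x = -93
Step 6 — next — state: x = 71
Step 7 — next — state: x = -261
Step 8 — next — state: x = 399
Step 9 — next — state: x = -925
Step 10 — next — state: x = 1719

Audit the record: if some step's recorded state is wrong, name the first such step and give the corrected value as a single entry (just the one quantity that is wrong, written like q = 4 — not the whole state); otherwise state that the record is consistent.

Recomputing the run from the initial state:
step 1: x = 13
step 2: x = -27
step 3: x = 49
step 4: x = -107
step 5: x = 201
step 6: x = -419
step 7: x = 817
step 8: x = -1659
step 9: x = 3289
step 10: x = -6611
The first disagreement with the record is at step 3, where the value should be x = 49.

step 3, x = 49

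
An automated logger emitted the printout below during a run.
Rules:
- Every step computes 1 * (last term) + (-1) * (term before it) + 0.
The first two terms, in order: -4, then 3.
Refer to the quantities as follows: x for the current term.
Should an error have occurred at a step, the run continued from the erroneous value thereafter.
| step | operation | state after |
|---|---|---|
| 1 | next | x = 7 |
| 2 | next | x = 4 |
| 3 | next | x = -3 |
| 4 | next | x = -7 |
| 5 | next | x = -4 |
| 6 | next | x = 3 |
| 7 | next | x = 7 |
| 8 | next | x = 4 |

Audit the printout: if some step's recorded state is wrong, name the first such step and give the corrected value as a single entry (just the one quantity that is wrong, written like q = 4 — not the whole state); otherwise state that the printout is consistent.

Recomputing the run from the initial state:
step 1: x = 7
step 2: x = 4
step 3: x = -3
step 4: x = -7
step 5: x = -4
step 6: x = 3
step 7: x = 7
step 8: x = 4
This matches the printout at every step.

no error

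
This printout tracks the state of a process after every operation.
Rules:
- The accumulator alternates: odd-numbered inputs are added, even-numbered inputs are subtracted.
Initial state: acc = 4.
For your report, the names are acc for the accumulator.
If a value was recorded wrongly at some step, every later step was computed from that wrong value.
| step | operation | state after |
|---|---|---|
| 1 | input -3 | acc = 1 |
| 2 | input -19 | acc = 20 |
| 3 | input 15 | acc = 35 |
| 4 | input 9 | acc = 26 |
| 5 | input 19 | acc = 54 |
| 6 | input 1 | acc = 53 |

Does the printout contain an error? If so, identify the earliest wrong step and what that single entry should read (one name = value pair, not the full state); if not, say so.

step 5, acc = 45

1. acc = 4 + -3 = 1 (checks out)
2. acc = 1 - -19 = 20 (consistent with the printout)
3. acc = 20 + 15 = 35 (confirmed correct)
4. acc = 35 - 9 = 26 (in agreement)
5. acc = 26 + 19 = 45 (a discrepancy with the printout)
So the first discrepancy is step 5, where the right value is acc = 45.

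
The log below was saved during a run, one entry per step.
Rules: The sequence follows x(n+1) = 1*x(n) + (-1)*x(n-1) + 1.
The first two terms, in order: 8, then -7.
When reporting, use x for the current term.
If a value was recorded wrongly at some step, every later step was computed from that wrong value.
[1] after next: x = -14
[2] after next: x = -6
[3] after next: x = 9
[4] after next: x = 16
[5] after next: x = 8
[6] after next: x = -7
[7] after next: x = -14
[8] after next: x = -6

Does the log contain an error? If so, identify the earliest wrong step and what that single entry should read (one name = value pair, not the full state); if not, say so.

1. x = 1*(-7) + (-1)*(8) + (1) = -14 (consistent with the log)
2. x = 1*(-14) + (-1)*(-7) + (1) = -6 (verified)
3. x = 1*(-6) + (-1)*(-14) + (1) = 9 (same as recorded)
4. x = 1*(9) + (-1)*(-6) + (1) = 16 (exactly as logged)
5. x = 1*(16) + (-1)*(9) + (1) = 8 (matches)
6. x = 1*(8) + (-1)*(16) + (1) = -7 (checks out)
7. x = 1*(-7) + (-1)*(8) + (1) = -14 (matches)
8. x = 1*(-14) + (-1)*(-7) + (1) = -6 (consistent with the log)
The whole run recomputes cleanly — no discrepancies.

no error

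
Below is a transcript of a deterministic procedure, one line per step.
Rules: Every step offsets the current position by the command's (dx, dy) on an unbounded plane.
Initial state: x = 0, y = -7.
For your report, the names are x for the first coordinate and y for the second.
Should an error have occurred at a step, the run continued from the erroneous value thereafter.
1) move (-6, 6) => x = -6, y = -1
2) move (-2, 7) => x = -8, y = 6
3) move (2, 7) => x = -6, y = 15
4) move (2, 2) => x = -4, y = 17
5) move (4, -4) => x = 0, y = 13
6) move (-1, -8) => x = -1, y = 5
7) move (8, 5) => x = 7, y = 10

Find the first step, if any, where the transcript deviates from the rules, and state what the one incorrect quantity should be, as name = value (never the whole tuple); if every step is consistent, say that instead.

step 3, y = 13

Recomputing the run from the initial state:
step 1: x = -6, y = -1
step 2: x = -8, y = 6
step 3: x = -6, y = 13
step 4: x = -4, y = 15
step 5: x = 0, y = 11
step 6: x = -1, y = 3
step 7: x = 7, y = 8
The first disagreement with the transcript is at step 3, where the value should be y = 13.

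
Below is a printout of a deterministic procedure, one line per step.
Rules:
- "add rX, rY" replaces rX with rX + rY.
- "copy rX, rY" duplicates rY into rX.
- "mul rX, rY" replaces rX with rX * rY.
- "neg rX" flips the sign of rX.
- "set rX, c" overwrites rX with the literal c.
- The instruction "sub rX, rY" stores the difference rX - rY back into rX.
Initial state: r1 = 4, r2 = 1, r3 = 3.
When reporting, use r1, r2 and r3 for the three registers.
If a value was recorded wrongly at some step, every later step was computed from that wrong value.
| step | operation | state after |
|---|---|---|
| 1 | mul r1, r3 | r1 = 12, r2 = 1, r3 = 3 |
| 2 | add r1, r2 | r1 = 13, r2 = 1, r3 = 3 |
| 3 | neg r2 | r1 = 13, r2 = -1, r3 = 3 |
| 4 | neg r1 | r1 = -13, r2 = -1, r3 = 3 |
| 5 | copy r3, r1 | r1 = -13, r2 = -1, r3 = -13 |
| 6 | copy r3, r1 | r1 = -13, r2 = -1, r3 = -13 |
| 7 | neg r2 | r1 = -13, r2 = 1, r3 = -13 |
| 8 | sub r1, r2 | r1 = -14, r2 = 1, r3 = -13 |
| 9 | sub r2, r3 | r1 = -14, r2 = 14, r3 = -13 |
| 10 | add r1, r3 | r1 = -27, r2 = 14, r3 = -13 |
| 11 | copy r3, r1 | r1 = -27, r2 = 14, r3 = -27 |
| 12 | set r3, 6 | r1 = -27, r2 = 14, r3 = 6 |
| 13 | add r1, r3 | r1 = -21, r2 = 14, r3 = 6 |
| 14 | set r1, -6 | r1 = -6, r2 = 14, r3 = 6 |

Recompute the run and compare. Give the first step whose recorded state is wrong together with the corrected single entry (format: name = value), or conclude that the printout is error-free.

no error

1. r1 = 4 * 3 = 12 (in agreement)
2. r1 = 12 + 1 = 13 (matches)
3. r2 = -(1) = -1 (in agreement)
4. r1 = -(13) = -13 (verified)
5. r3 = -13 (checks out)
6. r3 = -13 (same as recorded)
7. r2 = -(-1) = 1 (exactly as logged)
8. r1 = -13 - 1 = -14 (in agreement)
9. r2 = 1 - -13 = 14 (checks out)
10. r1 = -14 + -13 = -27 (exactly as logged)
11. r3 = -27 (verified)
12. r3 = 6 (checks out)
13. r1 = -27 + 6 = -21 (agrees with the printout)
14. r1 = -6 (checks out)
Each recorded entry agrees with the recomputation.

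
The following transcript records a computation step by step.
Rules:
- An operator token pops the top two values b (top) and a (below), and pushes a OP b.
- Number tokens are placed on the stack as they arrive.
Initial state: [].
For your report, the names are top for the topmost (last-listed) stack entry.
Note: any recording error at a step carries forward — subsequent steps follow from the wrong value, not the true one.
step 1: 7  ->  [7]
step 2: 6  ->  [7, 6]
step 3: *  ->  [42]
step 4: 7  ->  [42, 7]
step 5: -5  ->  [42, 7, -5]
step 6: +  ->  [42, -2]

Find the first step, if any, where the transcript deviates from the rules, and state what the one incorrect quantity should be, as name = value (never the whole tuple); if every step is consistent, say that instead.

step 6, top = 2

Recomputing the run from the initial state:
step 1: [7]
step 2: [7, 6]
step 3: [42]
step 4: [42, 7]
step 5: [42, 7, -5]
step 6: [42, 2]
The first disagreement with the transcript is at step 6, where the value should be top = 2.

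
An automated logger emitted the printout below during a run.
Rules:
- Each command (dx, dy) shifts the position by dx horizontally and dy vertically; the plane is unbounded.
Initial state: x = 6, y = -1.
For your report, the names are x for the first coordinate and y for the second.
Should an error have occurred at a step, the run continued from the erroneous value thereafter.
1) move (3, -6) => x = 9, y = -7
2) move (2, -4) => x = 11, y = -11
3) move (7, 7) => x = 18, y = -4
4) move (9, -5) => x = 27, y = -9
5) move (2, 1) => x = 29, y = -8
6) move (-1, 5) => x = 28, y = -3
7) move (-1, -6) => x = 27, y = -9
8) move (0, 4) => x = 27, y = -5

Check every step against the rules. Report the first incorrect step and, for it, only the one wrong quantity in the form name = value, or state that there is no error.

no error

step 1: x = 6 + (3) = 9, y = -1 + (-6) = -7 -> agrees with the printout
step 2: x = 9 + (2) = 11, y = -7 + (-4) = -11 -> agrees with the printout
step 3: x = 11 + (7) = 18, y = -11 + (7) = -4 -> confirmed correct
step 4: x = 18 + (9) = 27, y = -4 + (-5) = -9 -> exactly as logged
step 5: x = 27 + (2) = 29, y = -9 + (1) = -8 -> confirmed correct
step 6: x = 29 + (-1) = 28, y = -8 + (5) = -3 -> exactly as logged
step 7: x = 28 + (-1) = 27, y = -3 + (-6) = -9 -> exactly as logged
step 8: x = 27 + (0) = 27, y = -9 + (4) = -5 -> exactly as logged
Every step is consistent.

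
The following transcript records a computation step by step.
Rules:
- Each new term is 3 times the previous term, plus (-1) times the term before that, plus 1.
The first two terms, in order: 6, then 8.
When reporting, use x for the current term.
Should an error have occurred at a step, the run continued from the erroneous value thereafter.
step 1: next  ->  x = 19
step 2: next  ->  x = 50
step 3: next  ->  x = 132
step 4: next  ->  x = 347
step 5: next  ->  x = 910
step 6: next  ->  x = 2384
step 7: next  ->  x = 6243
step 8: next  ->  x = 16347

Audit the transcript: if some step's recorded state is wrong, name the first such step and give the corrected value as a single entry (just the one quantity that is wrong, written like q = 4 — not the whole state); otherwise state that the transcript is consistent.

Step 1: x = 3*(8) + (-1)*(6) + (1) = 19 — confirmed correct.
Step 2: x = 3*(19) + (-1)*(8) + (1) = 50 — agrees with the transcript.
Step 3: x = 3*(50) + (-1)*(19) + (1) = 132 — verified.
Step 4: x = 3*(132) + (-1)*(50) + (1) = 347 — exactly as logged.
Step 5: x = 3*(347) + (-1)*(132) + (1) = 910 — no discrepancy.
Step 6: x = 3*(910) + (-1)*(347) + (1) = 2384 — consistent with the transcript.
Step 7: x = 3*(2384) + (-1)*(910) + (1) = 6243 — checks out.
Step 8: x = 3*(6243) + (-1)*(2384) + (1) = 16346 — the transcript has a different value.
Conclusion: step 8 carries the first error; the entry should be x = 16346.

step 8, x = 16346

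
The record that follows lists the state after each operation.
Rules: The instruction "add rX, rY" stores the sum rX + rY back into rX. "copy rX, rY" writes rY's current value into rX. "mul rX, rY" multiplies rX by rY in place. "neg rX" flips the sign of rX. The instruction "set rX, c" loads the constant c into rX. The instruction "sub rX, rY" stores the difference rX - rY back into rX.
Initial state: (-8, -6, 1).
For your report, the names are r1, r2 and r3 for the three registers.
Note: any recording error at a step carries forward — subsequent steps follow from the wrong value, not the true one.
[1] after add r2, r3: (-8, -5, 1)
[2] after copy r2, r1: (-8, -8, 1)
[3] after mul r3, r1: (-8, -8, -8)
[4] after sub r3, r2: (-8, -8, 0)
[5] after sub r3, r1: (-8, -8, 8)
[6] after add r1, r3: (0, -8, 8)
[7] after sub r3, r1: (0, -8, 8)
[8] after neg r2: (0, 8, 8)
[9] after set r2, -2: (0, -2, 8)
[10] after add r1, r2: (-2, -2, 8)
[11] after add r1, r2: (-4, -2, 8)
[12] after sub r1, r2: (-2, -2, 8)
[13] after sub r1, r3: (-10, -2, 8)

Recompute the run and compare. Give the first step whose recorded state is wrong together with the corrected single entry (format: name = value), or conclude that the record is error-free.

no error

1. r2 = -6 + 1 = -5 (in agreement)
2. r2 = -8 (checks out)
3. r3 = 1 * -8 = -8 (consistent with the record)
4. r3 = -8 - -8 = 0 (in agreement)
5. r3 = 0 - -8 = 8 (in agreement)
6. r1 = -8 + 8 = 0 (same as recorded)
7. r3 = 8 - 0 = 8 (matches)
8. r2 = -(-8) = 8 (consistent with the record)
9. r2 = -2 (in agreement)
10. r1 = 0 + -2 = -2 (verified)
11. r1 = -2 + -2 = -4 (no discrepancy)
12. r1 = -4 - -2 = -2 (checks out)
13. r1 = -2 - 8 = -10 (checks out)
No step deviates from the rules.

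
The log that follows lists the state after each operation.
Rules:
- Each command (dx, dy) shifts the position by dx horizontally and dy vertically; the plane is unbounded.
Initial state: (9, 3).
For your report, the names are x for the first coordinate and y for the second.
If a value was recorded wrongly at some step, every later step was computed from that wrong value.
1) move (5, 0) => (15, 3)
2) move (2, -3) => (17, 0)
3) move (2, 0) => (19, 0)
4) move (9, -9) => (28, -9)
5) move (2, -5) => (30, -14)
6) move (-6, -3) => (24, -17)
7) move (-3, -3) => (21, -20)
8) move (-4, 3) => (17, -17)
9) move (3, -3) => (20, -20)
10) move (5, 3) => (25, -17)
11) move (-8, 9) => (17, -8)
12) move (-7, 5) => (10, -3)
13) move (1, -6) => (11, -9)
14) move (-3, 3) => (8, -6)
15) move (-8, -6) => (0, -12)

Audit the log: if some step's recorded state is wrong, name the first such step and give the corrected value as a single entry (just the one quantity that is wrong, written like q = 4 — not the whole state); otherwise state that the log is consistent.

step 1: x = 9 + (5) = 14, y = 3 + (0) = 3 -> the log has a different value
Step 1 is the first one off; corrected, x = 14.

step 1, x = 14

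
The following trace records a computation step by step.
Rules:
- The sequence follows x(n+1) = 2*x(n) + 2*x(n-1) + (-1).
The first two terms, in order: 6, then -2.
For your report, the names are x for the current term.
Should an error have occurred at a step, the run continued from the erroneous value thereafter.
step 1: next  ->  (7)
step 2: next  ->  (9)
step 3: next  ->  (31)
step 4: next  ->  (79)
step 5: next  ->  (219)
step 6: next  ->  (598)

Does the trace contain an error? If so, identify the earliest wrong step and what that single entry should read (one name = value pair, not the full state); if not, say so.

step 1: x = 2*(-2) + (2)*(6) + (-1) = 7 -> confirmed correct
step 2: x = 2*(7) + (2)*(-2) + (-1) = 9 -> no discrepancy
step 3: x = 2*(9) + (2)*(7) + (-1) = 31 -> in agreement
step 4: x = 2*(31) + (2)*(9) + (-1) = 79 -> matches
step 5: x = 2*(79) + (2)*(31) + (-1) = 219 -> confirmed correct
step 6: x = 2*(219) + (2)*(79) + (-1) = 595 -> the trace has a different value
The earliest wrong entry is at step 6: it should read x = 595.

step 6, x = 595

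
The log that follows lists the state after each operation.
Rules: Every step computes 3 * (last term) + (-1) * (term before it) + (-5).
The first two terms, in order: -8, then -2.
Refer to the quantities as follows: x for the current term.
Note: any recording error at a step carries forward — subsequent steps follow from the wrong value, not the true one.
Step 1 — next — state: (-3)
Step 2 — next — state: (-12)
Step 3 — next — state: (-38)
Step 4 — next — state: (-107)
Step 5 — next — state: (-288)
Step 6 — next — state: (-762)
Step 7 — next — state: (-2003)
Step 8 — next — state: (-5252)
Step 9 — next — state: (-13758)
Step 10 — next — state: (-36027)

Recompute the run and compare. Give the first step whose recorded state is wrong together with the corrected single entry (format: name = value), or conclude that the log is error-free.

step 1: x = 3*(-2) + (-1)*(-8) + (-5) = -3 -> same as recorded
step 2: x = 3*(-3) + (-1)*(-2) + (-5) = -12 -> checks out
step 3: x = 3*(-12) + (-1)*(-3) + (-5) = -38 -> same as recorded
step 4: x = 3*(-38) + (-1)*(-12) + (-5) = -107 -> verified
step 5: x = 3*(-107) + (-1)*(-38) + (-5) = -288 -> exactly as logged
step 6: x = 3*(-288) + (-1)*(-107) + (-5) = -762 -> matches
step 7: x = 3*(-762) + (-1)*(-288) + (-5) = -2003 -> confirmed correct
step 8: x = 3*(-2003) + (-1)*(-762) + (-5) = -5252 -> matches
step 9: x = 3*(-5252) + (-1)*(-2003) + (-5) = -13758 -> in agreement
step 10: x = 3*(-13758) + (-1)*(-5252) + (-5) = -36027 -> consistent with the log
All steps check out; nothing to correct.

no error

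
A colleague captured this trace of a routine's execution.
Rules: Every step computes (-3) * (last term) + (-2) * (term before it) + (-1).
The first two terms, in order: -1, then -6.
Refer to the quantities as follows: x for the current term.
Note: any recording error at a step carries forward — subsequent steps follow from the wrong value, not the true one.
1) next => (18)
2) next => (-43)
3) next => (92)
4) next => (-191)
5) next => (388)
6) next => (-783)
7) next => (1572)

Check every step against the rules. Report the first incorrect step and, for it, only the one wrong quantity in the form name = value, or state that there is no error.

step 1, x = 19

step 1: x = -3*(-6) + (-2)*(-1) + (-1) = 19 -> not what was recorded
That makes step 1 the first incorrect line — x = 19 is what it should show.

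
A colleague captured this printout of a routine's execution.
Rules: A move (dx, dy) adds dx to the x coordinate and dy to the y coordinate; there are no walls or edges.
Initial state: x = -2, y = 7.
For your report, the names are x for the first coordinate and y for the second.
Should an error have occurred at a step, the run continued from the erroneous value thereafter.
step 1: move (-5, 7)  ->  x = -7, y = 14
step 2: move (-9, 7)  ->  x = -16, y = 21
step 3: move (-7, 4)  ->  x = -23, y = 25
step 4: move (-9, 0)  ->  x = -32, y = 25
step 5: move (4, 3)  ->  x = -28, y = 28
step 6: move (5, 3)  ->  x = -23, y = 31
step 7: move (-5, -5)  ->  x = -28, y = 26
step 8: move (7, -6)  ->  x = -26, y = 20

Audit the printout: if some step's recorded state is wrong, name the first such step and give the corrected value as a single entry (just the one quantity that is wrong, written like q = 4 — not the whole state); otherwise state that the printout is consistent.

Recomputing the run from the initial state:
step 1: x = -7, y = 14
step 2: x = -16, y = 21
step 3: x = -23, y = 25
step 4: x = -32, y = 25
step 5: x = -28, y = 28
step 6: x = -23, y = 31
step 7: x = -28, y = 26
step 8: x = -21, y = 20
The first disagreement with the printout is at step 8, where the value should be x = -21.

step 8, x = -21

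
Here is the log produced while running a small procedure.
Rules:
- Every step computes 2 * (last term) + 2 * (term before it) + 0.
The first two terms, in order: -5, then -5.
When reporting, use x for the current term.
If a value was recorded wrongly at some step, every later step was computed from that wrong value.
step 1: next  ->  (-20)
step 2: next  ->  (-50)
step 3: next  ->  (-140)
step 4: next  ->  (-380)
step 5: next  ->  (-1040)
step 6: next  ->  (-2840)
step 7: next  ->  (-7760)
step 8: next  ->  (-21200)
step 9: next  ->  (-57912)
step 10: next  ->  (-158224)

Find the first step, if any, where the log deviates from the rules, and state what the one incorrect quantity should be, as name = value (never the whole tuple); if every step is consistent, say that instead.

step 9, x = -57920

Recomputing the run from the initial state:
step 1: x = -20
step 2: x = -50
step 3: x = -140
step 4: x = -380
step 5: x = -1040
step 6: x = -2840
step 7: x = -7760
step 8: x = -21200
step 9: x = -57920
step 10: x = -158240
The first disagreement with the log is at step 9, where the value should be x = -57920.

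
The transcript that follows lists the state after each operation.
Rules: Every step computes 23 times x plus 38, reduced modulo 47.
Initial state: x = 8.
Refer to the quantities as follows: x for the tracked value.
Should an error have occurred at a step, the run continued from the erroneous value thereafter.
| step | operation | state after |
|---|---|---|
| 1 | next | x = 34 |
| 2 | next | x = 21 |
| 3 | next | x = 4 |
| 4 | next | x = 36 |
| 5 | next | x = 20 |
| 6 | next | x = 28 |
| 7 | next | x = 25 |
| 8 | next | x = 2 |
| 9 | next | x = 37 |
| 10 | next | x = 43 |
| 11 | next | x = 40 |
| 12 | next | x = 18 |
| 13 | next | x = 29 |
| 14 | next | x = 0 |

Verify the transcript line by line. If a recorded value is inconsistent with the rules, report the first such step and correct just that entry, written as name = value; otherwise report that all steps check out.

Recomputing the run from the initial state:
step 1: x = 34
step 2: x = 21
step 3: x = 4
step 4: x = 36
step 5: x = 20
step 6: x = 28
step 7: x = 24
step 8: x = 26
step 9: x = 25
step 10: x = 2
step 11: x = 37
step 12: x = 43
step 13: x = 40
step 14: x = 18
The first disagreement with the transcript is at step 7, where the value should be x = 24.

step 7, x = 24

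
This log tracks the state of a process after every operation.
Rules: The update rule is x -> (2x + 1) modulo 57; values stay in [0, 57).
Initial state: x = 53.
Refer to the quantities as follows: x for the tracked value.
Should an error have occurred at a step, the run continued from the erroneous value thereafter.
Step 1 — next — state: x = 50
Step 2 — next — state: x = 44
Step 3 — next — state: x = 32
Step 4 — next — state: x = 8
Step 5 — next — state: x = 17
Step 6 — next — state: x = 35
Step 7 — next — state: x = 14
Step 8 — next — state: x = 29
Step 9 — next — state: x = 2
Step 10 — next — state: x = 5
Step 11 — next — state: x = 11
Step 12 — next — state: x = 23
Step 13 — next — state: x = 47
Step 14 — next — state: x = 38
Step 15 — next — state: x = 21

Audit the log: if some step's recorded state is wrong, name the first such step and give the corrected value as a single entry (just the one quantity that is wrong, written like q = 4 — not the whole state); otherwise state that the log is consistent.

1. x = (2*53 + 1) mod 57 = 50 (confirmed correct)
2. x = (2*50 + 1) mod 57 = 44 (matches)
3. x = (2*44 + 1) mod 57 = 32 (same as recorded)
4. x = (2*32 + 1) mod 57 = 8 (consistent with the log)
5. x = (2*8 + 1) mod 57 = 17 (in agreement)
6. x = (2*17 + 1) mod 57 = 35 (agrees with the log)
7. x = (2*35 + 1) mod 57 = 14 (same as recorded)
8. x = (2*14 + 1) mod 57 = 29 (exactly as logged)
9. x = (2*29 + 1) mod 57 = 2 (in agreement)
10. x = (2*2 + 1) mod 57 = 5 (exactly as logged)
11. x = (2*5 + 1) mod 57 = 11 (in agreement)
12. x = (2*11 + 1) mod 57 = 23 (no discrepancy)
13. x = (2*23 + 1) mod 57 = 47 (no discrepancy)
14. x = (2*47 + 1) mod 57 = 38 (consistent with the log)
15. x = (2*38 + 1) mod 57 = 20 (the entry is off here)
That makes step 15 the first incorrect line — x = 20 is what it should show.

step 15, x = 20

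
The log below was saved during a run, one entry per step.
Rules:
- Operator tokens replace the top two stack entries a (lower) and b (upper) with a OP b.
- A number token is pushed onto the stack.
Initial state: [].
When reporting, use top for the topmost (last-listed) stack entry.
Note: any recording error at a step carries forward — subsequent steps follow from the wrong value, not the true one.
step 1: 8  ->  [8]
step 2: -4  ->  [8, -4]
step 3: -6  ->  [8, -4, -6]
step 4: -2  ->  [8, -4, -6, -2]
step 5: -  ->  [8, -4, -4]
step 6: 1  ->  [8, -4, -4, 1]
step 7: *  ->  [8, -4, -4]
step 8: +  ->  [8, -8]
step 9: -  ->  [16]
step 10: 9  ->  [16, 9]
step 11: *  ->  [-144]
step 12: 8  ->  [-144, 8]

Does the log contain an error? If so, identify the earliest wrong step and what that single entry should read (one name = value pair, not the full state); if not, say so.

step 11, top = 144

step 1: push 8: top = 8 -> matches
step 2: push -4: top = -4 -> matches
step 3: push -6: top = -6 -> checks out
step 4: push -2: top = -2 -> same as recorded
step 5: -6 - -2 = -4 -> no discrepancy
step 6: push 1: top = 1 -> verified
step 7: -4 * 1 = -4 -> in agreement
step 8: -4 + -4 = -8 -> consistent with the log
step 9: 8 - -8 = 16 -> matches
step 10: push 9: top = 9 -> in agreement
step 11: 16 * 9 = 144 -> first mismatch against the log
The audit stops at step 11: the recorded entry is wrong and should be top = 144.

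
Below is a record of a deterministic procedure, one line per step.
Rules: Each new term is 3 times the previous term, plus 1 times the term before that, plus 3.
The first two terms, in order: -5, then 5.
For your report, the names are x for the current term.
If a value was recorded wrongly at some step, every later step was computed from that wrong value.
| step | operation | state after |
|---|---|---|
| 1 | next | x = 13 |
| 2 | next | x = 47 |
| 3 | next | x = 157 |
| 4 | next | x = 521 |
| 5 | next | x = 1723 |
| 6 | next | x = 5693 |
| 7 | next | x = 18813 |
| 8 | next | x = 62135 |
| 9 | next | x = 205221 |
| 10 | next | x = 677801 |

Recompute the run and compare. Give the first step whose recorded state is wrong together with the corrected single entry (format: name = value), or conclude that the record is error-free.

step 7, x = 18805

step 1: x = 3*(5) + (1)*(-5) + (3) = 13 -> confirmed correct
step 2: x = 3*(13) + (1)*(5) + (3) = 47 -> confirmed correct
step 3: x = 3*(47) + (1)*(13) + (3) = 157 -> no discrepancy
step 4: x = 3*(157) + (1)*(47) + (3) = 521 -> exactly as logged
step 5: x = 3*(521) + (1)*(157) + (3) = 1723 -> same as recorded
step 6: x = 3*(1723) + (1)*(521) + (3) = 5693 -> same as recorded
step 7: x = 3*(5693) + (1)*(1723) + (3) = 18805 -> not what was recorded
The earliest wrong entry is at step 7: it should read x = 18805.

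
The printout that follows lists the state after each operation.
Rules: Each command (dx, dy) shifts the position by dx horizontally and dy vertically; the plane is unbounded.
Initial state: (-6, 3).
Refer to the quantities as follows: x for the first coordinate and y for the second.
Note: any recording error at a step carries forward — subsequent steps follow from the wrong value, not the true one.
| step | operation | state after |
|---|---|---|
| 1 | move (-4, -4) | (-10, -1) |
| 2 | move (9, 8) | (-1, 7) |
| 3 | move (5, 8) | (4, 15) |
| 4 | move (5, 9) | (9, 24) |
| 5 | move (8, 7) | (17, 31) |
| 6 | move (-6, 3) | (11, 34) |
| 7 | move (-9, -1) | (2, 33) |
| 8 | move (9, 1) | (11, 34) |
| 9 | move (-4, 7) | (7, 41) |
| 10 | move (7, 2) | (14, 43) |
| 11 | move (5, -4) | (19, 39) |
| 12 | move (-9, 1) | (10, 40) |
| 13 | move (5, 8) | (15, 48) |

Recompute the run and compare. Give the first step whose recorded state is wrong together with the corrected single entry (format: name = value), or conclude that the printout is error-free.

1. x = -6 + (-4) = -10, y = 3 + (-4) = -1 (exactly as logged)
2. x = -10 + (9) = -1, y = -1 + (8) = 7 (confirmed correct)
3. x = -1 + (5) = 4, y = 7 + (8) = 15 (no discrepancy)
4. x = 4 + (5) = 9, y = 15 + (9) = 24 (no discrepancy)
5. x = 9 + (8) = 17, y = 24 + (7) = 31 (verified)
6. x = 17 + (-6) = 11, y = 31 + (3) = 34 (agrees with the printout)
7. x = 11 + (-9) = 2, y = 34 + (-1) = 33 (no discrepancy)
8. x = 2 + (9) = 11, y = 33 + (1) = 34 (no discrepancy)
9. x = 11 + (-4) = 7, y = 34 + (7) = 41 (agrees with the printout)
10. x = 7 + (7) = 14, y = 41 + (2) = 43 (matches)
11. x = 14 + (5) = 19, y = 43 + (-4) = 39 (in agreement)
12. x = 19 + (-9) = 10, y = 39 + (1) = 40 (checks out)
13. x = 10 + (5) = 15, y = 40 + (8) = 48 (verified)
All entries verified; no error found.

no error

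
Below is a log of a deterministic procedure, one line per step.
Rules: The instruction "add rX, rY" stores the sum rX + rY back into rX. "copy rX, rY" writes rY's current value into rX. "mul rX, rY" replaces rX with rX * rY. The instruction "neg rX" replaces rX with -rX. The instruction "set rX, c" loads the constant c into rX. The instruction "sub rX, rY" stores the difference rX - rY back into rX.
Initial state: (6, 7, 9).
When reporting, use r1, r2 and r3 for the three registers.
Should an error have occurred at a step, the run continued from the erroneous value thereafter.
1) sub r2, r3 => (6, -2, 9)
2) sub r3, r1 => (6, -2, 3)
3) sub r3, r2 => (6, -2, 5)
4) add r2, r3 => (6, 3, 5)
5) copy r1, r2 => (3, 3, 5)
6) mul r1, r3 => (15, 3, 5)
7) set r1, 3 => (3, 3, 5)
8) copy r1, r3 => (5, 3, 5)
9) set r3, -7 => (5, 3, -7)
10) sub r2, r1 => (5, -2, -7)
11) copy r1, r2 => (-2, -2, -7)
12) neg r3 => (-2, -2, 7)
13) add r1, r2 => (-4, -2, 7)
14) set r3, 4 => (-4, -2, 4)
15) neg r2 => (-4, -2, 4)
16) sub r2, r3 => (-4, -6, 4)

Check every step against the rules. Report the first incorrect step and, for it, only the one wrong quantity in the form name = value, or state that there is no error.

step 15, r2 = 2

step 1: r2 = 7 - 9 = -2 -> in agreement
step 2: r3 = 9 - 6 = 3 -> exactly as logged
step 3: r3 = 3 - -2 = 5 -> confirmed correct
step 4: r2 = -2 + 5 = 3 -> same as recorded
step 5: r1 = 3 -> consistent with the log
step 6: r1 = 3 * 5 = 15 -> agrees with the log
step 7: r1 = 3 -> confirmed correct
step 8: r1 = 5 -> no discrepancy
step 9: r3 = -7 -> agrees with the log
step 10: r2 = 3 - 5 = -2 -> matches
step 11: r1 = -2 -> verified
step 12: r3 = -(-7) = 7 -> checks out
step 13: r1 = -2 + -2 = -4 -> verified
step 14: r3 = 4 -> no discrepancy
step 15: r2 = -(-2) = 2 -> a discrepancy with the log
Conclusion: step 15 carries the first error; the entry should be r2 = 2.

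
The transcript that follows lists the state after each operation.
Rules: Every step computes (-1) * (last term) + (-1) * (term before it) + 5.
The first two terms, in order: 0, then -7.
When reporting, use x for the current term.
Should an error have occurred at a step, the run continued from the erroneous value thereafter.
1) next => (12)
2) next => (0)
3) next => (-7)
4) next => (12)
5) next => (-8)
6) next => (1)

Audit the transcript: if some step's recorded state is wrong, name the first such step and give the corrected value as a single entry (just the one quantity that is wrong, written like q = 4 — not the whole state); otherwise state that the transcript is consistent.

step 1: x = -1*(-7) + (-1)*(0) + (5) = 12 -> agrees with the transcript
step 2: x = -1*(12) + (-1)*(-7) + (5) = 0 -> consistent with the transcript
step 3: x = -1*(0) + (-1)*(12) + (5) = -7 -> no discrepancy
step 4: x = -1*(-7) + (-1)*(0) + (5) = 12 -> same as recorded
step 5: x = -1*(12) + (-1)*(-7) + (5) = 0 -> the transcript has a different value
The earliest wrong entry is at step 5: it should read x = 0.

step 5, x = 0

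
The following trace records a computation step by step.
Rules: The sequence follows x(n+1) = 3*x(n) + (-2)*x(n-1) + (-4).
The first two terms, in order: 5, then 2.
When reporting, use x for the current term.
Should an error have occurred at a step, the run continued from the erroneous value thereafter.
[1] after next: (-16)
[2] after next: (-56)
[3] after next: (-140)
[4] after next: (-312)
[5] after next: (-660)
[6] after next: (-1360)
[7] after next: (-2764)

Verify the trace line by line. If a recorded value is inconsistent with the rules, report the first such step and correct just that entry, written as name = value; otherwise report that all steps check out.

Recomputing the run from the initial state:
step 1: x = -8
step 2: x = -32
step 3: x = -84
step 4: x = -192
step 5: x = -412
step 6: x = -856
step 7: x = -1748
The first disagreement with the trace is at step 1, where the value should be x = -8.

step 1, x = -8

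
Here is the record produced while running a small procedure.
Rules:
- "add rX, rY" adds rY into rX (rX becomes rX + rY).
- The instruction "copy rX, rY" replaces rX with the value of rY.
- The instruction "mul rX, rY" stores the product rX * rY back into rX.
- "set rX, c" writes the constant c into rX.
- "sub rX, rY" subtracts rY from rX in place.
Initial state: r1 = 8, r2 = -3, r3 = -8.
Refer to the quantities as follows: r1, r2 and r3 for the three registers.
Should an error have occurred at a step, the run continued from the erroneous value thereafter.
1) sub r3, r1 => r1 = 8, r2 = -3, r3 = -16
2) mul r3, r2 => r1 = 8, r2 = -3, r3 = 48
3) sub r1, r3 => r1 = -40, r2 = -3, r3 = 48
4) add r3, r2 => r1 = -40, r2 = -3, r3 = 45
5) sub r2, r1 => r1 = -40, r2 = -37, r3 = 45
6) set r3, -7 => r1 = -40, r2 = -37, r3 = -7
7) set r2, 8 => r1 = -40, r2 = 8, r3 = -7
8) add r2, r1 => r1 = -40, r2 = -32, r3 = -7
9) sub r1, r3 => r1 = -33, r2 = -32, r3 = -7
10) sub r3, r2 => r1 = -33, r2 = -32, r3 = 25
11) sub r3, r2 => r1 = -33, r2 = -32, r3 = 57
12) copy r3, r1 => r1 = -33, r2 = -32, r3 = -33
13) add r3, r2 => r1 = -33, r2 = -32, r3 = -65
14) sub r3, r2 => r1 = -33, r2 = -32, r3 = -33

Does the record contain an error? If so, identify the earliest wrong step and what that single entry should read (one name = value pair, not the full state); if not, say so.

Recomputing the run from the initial state:
step 1: r1 = 8, r2 = -3, r3 = -16
step 2: r1 = 8, r2 = -3, r3 = 48
step 3: r1 = -40, r2 = -3, r3 = 48
step 4: r1 = -40, r2 = -3, r3 = 45
step 5: r1 = -40, r2 = 37, r3 = 45
step 6: r1 = -40, r2 = 37, r3 = -7
step 7: r1 = -40, r2 = 8, r3 = -7
step 8: r1 = -40, r2 = -32, r3 = -7
step 9: r1 = -33, r2 = -32, r3 = -7
step 10: r1 = -33, r2 = -32, r3 = 25
step 11: r1 = -33, r2 = -32, r3 = 57
step 12: r1 = -33, r2 = -32, r3 = -33
step 13: r1 = -33, r2 = -32, r3 = -65
step 14: r1 = -33, r2 = -32, r3 = -33
The first disagreement with the record is at step 5, where the value should be r2 = 37.

step 5, r2 = 37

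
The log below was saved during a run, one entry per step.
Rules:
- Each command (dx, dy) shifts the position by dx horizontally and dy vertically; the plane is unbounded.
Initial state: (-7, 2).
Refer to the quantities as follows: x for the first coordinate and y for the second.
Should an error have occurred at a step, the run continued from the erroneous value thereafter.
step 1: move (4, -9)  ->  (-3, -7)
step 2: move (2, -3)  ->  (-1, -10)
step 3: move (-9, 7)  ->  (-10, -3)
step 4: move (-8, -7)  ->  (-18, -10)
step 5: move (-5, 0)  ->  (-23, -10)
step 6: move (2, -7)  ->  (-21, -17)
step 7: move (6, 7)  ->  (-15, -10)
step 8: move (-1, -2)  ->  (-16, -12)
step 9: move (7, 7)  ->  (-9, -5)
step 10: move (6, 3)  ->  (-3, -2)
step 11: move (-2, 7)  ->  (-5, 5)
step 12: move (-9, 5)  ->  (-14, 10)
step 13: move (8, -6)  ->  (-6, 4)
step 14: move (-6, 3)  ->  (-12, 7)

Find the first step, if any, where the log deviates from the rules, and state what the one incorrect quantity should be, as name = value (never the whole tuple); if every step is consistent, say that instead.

no error

step 1: x = -7 + (4) = -3, y = 2 + (-9) = -7 -> agrees with the log
step 2: x = -3 + (2) = -1, y = -7 + (-3) = -10 -> verified
step 3: x = -1 + (-9) = -10, y = -10 + (7) = -3 -> verified
step 4: x = -10 + (-8) = -18, y = -3 + (-7) = -10 -> verified
step 5: x = -18 + (-5) = -23, y = -10 + (0) = -10 -> no discrepancy
step 6: x = -23 + (2) = -21, y = -10 + (-7) = -17 -> no discrepancy
step 7: x = -21 + (6) = -15, y = -17 + (7) = -10 -> consistent with the log
step 8: x = -15 + (-1) = -16, y = -10 + (-2) = -12 -> agrees with the log
step 9: x = -16 + (7) = -9, y = -12 + (7) = -5 -> verified
step 10: x = -9 + (6) = -3, y = -5 + (3) = -2 -> agrees with the log
step 11: x = -3 + (-2) = -5, y = -2 + (7) = 5 -> in agreement
step 12: x = -5 + (-9) = -14, y = 5 + (5) = 10 -> no discrepancy
step 13: x = -14 + (8) = -6, y = 10 + (-6) = 4 -> confirmed correct
step 14: x = -6 + (-6) = -12, y = 4 + (3) = 7 -> checks out
Nothing is out of place; the run is error-free.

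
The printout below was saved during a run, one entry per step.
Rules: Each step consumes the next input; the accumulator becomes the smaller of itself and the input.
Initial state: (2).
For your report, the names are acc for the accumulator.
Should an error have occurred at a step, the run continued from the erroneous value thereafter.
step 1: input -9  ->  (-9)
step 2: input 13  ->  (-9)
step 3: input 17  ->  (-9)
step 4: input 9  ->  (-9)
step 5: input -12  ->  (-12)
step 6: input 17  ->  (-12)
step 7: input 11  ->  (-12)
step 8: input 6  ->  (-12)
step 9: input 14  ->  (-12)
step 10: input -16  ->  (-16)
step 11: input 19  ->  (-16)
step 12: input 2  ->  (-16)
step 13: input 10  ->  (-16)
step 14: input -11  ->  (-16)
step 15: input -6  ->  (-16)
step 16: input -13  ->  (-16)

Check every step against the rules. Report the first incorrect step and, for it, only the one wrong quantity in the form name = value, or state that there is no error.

no error

Recomputing the run from the initial state:
step 1: acc = -9
step 2: acc = -9
step 3: acc = -9
step 4: acc = -9
step 5: acc = -12
step 6: acc = -12
step 7: acc = -12
step 8: acc = -12
step 9: acc = -12
step 10: acc = -16
step 11: acc = -16
step 12: acc = -16
step 13: acc = -16
step 14: acc = -16
step 15: acc = -16
step 16: acc = -16
This matches the printout at every step.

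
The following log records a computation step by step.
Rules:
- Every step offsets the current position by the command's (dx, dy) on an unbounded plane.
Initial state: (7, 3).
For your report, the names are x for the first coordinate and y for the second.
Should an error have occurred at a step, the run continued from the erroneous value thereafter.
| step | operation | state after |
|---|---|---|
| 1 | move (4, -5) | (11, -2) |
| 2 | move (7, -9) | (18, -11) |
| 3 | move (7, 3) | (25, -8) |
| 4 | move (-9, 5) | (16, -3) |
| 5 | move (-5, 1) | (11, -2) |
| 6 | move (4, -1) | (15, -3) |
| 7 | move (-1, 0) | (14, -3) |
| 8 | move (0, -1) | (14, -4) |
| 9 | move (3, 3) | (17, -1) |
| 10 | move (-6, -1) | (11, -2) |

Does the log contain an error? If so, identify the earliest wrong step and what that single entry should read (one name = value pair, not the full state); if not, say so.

step 1: x = 7 + (4) = 11, y = 3 + (-5) = -2 -> matches
step 2: x = 11 + (7) = 18, y = -2 + (-9) = -11 -> confirmed correct
step 3: x = 18 + (7) = 25, y = -11 + (3) = -8 -> in agreement
step 4: x = 25 + (-9) = 16, y = -8 + (5) = -3 -> exactly as logged
step 5: x = 16 + (-5) = 11, y = -3 + (1) = -2 -> checks out
step 6: x = 11 + (4) = 15, y = -2 + (-1) = -3 -> confirmed correct
step 7: x = 15 + (-1) = 14, y = -3 + (0) = -3 -> verified
step 8: x = 14 + (0) = 14, y = -3 + (-1) = -4 -> checks out
step 9: x = 14 + (3) = 17, y = -4 + (3) = -1 -> same as recorded
step 10: x = 17 + (-6) = 11, y = -1 + (-1) = -2 -> confirmed correct
Nothing is out of place; the run is error-free.

no error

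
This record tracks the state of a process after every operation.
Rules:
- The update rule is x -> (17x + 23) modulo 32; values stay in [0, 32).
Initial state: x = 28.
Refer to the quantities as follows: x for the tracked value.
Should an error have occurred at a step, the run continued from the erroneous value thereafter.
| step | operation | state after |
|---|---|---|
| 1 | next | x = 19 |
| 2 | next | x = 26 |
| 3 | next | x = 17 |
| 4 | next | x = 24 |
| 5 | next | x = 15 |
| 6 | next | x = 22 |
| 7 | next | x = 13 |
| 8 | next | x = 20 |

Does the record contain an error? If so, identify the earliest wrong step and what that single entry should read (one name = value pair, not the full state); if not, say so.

no error

1. x = (17*28 + 23) mod 32 = 19 (in agreement)
2. x = (17*19 + 23) mod 32 = 26 (verified)
3. x = (17*26 + 23) mod 32 = 17 (checks out)
4. x = (17*17 + 23) mod 32 = 24 (verified)
5. x = (17*24 + 23) mod 32 = 15 (no discrepancy)
6. x = (17*15 + 23) mod 32 = 22 (no discrepancy)
7. x = (17*22 + 23) mod 32 = 13 (matches)
8. x = (17*13 + 23) mod 32 = 20 (in agreement)
Nothing is out of place; the run is error-free.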